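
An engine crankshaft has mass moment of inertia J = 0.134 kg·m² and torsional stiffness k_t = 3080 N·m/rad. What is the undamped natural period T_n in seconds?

0.0414 s

ω_n = √(k_t/J) = √(3080/0.134) = √22990 = 151.6 rad/s.
T_n = 2π/ω_n = 6.283/151.6 = 0.04144 s.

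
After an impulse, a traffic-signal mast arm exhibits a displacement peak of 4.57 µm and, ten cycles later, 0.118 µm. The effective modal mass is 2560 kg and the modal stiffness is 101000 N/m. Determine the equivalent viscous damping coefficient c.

1870 N·s/m

Logarithmic decrement δ = (1/n)·ln(x₀/x_n) = (1/10)·ln(4.57/0.118) = (1/10)·ln(38.73) = 0.3657.
ζ = δ/√(4π² + δ²) = 0.3657/√(39.48 + 0.134) = 0.3657/6.294 = 0.05810.
c = ζ · 2√(km) = 0.05810 × 2√(101000 × 2560) = 0.05810 × 32160 = 1868 N·s/m.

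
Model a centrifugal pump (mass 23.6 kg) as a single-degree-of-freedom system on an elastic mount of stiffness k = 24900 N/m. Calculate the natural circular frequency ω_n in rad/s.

32.5 rad/s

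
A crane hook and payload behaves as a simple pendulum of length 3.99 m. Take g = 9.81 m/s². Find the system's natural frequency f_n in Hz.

0.250 Hz

For a simple pendulum ω_n = √(g/L) = √(9.81/3.99) = √2.459 = 1.568 rad/s.
f_n = ω_n/(2π) = 1.568/6.283 = 0.2496 Hz.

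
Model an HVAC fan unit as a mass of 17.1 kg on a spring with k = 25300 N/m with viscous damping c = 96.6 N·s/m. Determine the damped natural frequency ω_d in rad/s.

38.4 rad/s

ω_n = √(k/m) = √(25300/17.1) = 38.46 rad/s.
Critical damping c_c = 2√(k·m) = 2√(25300 × 17.1) = 1315 N·s/m, so ζ = c/c_c = 96.6/1315 = 0.07343.
ω_d = ω_n√(1 − ζ²) = 38.46 × √(1 − 0.00539) = 38.36 rad/s.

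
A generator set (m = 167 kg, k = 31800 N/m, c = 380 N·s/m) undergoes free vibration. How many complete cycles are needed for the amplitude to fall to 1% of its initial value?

ζ = c/(2√(km)) = 380/(2√(31800 × 167)) = 380/4609 = 0.08245.
Logarithmic decrement δ = 2πζ/√(1 − ζ²) = 2π × 0.08245/√(1 − 0.00680) = 0.5198.
x_n/x₀ = e^(−nδ) ≤ 0.01; take ln: n ≥ ln(1/0.01)/δ = 4.605/0.5198 = 8.859.
So 9 complete cycles are required.

9 cycles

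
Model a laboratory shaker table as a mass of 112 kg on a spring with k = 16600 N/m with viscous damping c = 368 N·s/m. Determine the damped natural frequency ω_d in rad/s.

12.1 rad/s

ω_n = √(k/m) = √(16600/112) = 12.17 rad/s.
Critical damping c_c = 2√(k·m) = 2√(16600 × 112) = 2727 N·s/m, so ζ = c/c_c = 368/2727 = 0.1349.
ω_d = ω_n√(1 − ζ²) = 12.17 × √(1 − 0.0182) = 12.06 rad/s.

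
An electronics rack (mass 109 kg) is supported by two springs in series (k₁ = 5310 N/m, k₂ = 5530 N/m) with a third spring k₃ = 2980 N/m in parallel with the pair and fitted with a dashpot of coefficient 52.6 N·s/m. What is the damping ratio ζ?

0.0334

Series pair: k_s = k₁k₂/(k₁+k₂) = (5310)(5530)/(5310 + 5530) = 2709 N/m. In parallel with k₃: k_eq = 2709 + 2980 = 5689 N/m.
ω_n = √(k_eq/m) = √(5689/109) = 7.224 rad/s.
Critical damping c_c = 2√(k_eq·m) = 2√(5689 × 109) = 1575 N·s/m, so ζ = c/c_c = 52.6/1575 = 0.03340.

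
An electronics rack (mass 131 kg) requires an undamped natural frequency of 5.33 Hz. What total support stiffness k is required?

147000 N/m

ω_n = 2πf_n = 2π × 5.33 = 33.49 rad/s.
k = m·ω_n² = 131 × 33.49² = 131 × 1122 = 146900 N/m.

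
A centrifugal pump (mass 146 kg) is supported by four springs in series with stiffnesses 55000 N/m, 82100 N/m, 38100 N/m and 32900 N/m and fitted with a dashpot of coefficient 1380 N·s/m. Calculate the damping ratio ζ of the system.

Series springs: 1/k_eq = 1/55000 + 1/82100 + 1/38100 + 1/32900 = 8.700×10^-5, so k_eq = 11490 N/m.
ω_n = √(k_eq/m) = √(11490/146) = 8.873 rad/s.
Critical damping c_c = 2√(k_eq·m) = 2√(11490 × 146) = 2591 N·s/m, so ζ = c/c_c = 1380/2591 = 0.5327.

0.533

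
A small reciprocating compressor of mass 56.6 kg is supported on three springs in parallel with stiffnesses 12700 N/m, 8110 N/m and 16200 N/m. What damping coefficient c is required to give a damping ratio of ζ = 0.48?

1390 N·s/m

Parallel springs add: k_eq = 12700 + 8110 + 16200 = 37010 N/m.
c_c = 2√(k_eq·m) = 2√(37010 × 56.6) = 2895 N·s/m.
c = ζ·c_c = 0.48 × 2895 = 1389 N·s/m.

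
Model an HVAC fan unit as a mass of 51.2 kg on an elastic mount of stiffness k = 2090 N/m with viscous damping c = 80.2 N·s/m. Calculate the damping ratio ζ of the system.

0.123

ω_n = √(k/m) = √(2090/51.2) = 6.389 rad/s.
Critical damping c_c = 2√(k·m) = 2√(2090 × 51.2) = 654.2 N·s/m, so ζ = c/c_c = 80.2/654.2 = 0.1226.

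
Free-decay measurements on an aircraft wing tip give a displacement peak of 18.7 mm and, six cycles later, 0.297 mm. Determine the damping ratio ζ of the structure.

Logarithmic decrement δ = (1/n)·ln(x₀/x_n) = (1/6)·ln(18.7/0.297) = (1/6)·ln(62.96) = 0.6904.
ζ = δ/√(4π² + δ²) = 0.6904/√(39.48 + 0.477) = 0.6904/6.321 = 0.1092.

0.109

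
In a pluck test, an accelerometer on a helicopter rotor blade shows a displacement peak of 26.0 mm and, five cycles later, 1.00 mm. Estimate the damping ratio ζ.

Logarithmic decrement δ = (1/n)·ln(x₀/x_n) = (1/5)·ln(26.0/1.00) = (1/5)·ln(26.00) = 0.6516.
ζ = δ/√(4π² + δ²) = 0.6516/√(39.48 + 0.425) = 0.6516/6.317 = 0.1032.

0.103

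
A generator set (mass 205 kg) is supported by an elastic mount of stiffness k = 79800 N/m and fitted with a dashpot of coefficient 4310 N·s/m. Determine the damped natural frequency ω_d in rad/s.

16.7 rad/s

ω_n = √(k/m) = √(79800/205) = 19.73 rad/s.
Critical damping c_c = 2√(k·m) = 2√(79800 × 205) = 8089 N·s/m, so ζ = c/c_c = 4310/8089 = 0.5328.
ω_d = ω_n√(1 − ζ²) = 19.73 × √(1 − 0.284) = 16.70 rad/s.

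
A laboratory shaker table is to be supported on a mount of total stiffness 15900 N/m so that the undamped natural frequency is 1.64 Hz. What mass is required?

150 kg

ω_n = 2πf_n = 2π × 1.64 = 10.30 rad/s.
m = k/ω_n² = 15900/10.30² = 15900/106.2 = 149.7 kg.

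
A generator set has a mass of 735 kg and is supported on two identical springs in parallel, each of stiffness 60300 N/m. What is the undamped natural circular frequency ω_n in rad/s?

12.8 rad/s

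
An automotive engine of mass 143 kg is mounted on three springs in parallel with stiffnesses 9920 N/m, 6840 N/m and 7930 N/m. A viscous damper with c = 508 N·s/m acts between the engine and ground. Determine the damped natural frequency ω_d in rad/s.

13.0 rad/s

Parallel springs add: k_eq = 9920 + 6840 + 7930 = 24690 N/m.
ω_n = √(k_eq/m) = √(24690/143) = 13.14 rad/s.
Critical damping c_c = 2√(k_eq·m) = 2√(24690 × 143) = 3758 N·s/m, so ζ = c/c_c = 508/3758 = 0.1352.
ω_d = ω_n√(1 − ζ²) = 13.14 × √(1 − 0.0183) = 13.02 rad/s.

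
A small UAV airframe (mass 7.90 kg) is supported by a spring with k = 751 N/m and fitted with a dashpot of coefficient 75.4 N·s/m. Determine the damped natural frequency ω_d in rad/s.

8.50 rad/s

ω_n = √(k/m) = √(751.0/7.90) = 9.750 rad/s.
Critical damping c_c = 2√(k·m) = 2√(751.0 × 7.90) = 154.1 N·s/m, so ζ = c/c_c = 75.4/154.1 = 0.4894.
ω_d = ω_n√(1 − ζ²) = 9.750 × √(1 − 0.240) = 8.502 rad/s.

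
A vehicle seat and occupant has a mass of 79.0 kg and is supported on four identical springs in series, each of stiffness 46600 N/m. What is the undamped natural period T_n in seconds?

Series springs: 1/k_eq = 4/46600, so k_eq = 46600/4 = 11650 N/m.
ω_n = √(k_eq/m) = √(11650/79.0) = √147.5 = 12.14 rad/s.
T_n = 2π/ω_n = 6.283/12.14 = 0.5174 s.

0.517 s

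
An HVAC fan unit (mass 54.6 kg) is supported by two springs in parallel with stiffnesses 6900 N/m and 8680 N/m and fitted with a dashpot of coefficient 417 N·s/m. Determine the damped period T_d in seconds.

0.382 s

Parallel springs add: k_eq = 6900 + 8680 = 15580 N/m.
ω_n = √(k_eq/m) = √(15580/54.6) = 16.89 rad/s.
Critical damping c_c = 2√(k_eq·m) = 2√(15580 × 54.6) = 1845 N·s/m, so ζ = c/c_c = 417/1845 = 0.2261.
ω_d = ω_n√(1 − ζ²) = 16.89 × √(1 − 0.0511) = 16.45 rad/s.
T_d = 2π/ω_d = 0.3818 s.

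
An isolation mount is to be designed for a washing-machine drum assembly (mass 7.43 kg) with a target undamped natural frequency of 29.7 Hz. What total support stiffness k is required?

259000 N/m

ω_n = 2πf_n = 2π × 29.7 = 186.6 rad/s.
k = m·ω_n² = 7.43 × 186.6² = 7.43 × 34820 = 258700 N/m.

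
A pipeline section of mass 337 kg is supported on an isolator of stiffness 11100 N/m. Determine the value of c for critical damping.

3870 N·s/m

c_c = 2√(k·m) = 2√(11100 × 337) = 2 × 1934 = 3868 N·s/m.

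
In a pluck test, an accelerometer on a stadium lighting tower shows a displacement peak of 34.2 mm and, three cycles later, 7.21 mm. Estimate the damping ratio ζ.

0.0823

Logarithmic decrement δ = (1/n)·ln(x₀/x_n) = (1/3)·ln(34.2/7.21) = (1/3)·ln(4.743) = 0.5189.
ζ = δ/√(4π² + δ²) = 0.5189/√(39.48 + 0.269) = 0.5189/6.305 = 0.08231.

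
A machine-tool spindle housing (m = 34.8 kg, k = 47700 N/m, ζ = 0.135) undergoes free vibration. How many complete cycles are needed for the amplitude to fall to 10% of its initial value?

3 cycles

Logarithmic decrement δ = 2πζ/√(1 − ζ²) = 2π × 0.1350/√(1 − 0.0182) = 0.8561.
x_n/x₀ = e^(−nδ) ≤ 0.1; take ln: n ≥ ln(1/0.1)/δ = 2.303/0.8561 = 2.690.
So 3 complete cycles are required.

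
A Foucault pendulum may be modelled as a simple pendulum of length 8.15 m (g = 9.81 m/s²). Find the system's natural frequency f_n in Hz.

0.175 Hz

For a simple pendulum ω_n = √(g/L) = √(9.81/8.15) = √1.204 = 1.097 rad/s.
f_n = ω_n/(2π) = 1.097/6.283 = 0.1746 Hz.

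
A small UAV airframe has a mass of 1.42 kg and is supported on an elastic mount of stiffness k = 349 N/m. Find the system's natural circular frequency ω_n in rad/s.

15.7 rad/s

ω_n = √(k/m) = √(349.0/1.42) = √245.8 = 15.68 rad/s.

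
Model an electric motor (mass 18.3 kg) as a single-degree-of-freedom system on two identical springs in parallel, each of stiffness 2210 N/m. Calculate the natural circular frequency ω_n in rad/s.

15.5 rad/s

Parallel springs add: k_eq = 2 × 2210 = 4420 N/m.
ω_n = √(k_eq/m) = √(4420/18.3) = √241.5 = 15.54 rad/s.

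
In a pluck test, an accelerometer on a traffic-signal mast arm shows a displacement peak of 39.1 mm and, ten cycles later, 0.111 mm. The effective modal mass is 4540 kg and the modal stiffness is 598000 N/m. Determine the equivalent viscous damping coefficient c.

Logarithmic decrement δ = (1/n)·ln(x₀/x_n) = (1/10)·ln(39.1/0.111) = (1/10)·ln(352.3) = 0.5864.
ζ = δ/√(4π² + δ²) = 0.5864/√(39.48 + 0.344) = 0.5864/6.310 = 0.09293.
c = ζ · 2√(km) = 0.09293 × 2√(598000 × 4540) = 0.09293 × 104200 = 9684 N·s/m.

9680 N·s/m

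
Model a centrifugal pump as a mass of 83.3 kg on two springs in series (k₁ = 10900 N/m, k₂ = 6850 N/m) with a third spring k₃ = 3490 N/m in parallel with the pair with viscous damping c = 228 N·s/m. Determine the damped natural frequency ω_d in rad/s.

9.51 rad/s

Series pair: k_s = k₁k₂/(k₁+k₂) = (10900)(6850)/(10900 + 6850) = 4206 N/m. In parallel with k₃: k_eq = 4206 + 3490 = 7696 N/m.
ω_n = √(k_eq/m) = √(7696/83.3) = 9.612 rad/s.
Critical damping c_c = 2√(k_eq·m) = 2√(7696 × 83.3) = 1601 N·s/m, so ζ = c/c_c = 228/1601 = 0.1424.
ω_d = ω_n√(1 − ζ²) = 9.612 × √(1 − 0.0203) = 9.514 rad/s.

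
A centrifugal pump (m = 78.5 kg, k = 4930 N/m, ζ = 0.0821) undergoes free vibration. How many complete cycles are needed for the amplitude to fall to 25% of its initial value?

3 cycles

Logarithmic decrement δ = 2πζ/√(1 − ζ²) = 2π × 0.08210/√(1 − 0.00674) = 0.5176.
x_n/x₀ = e^(−nδ) ≤ 0.25; take ln: n ≥ ln(1/0.25)/δ = 1.386/0.5176 = 2.678.
So 3 complete cycles are required.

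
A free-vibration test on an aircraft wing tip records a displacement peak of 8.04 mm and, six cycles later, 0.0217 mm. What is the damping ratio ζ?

Logarithmic decrement δ = (1/n)·ln(x₀/x_n) = (1/6)·ln(8.04/0.0217) = (1/6)·ln(370.5) = 0.9858.
ζ = δ/√(4π² + δ²) = 0.9858/√(39.48 + 0.972) = 0.9858/6.360 = 0.1550.

0.155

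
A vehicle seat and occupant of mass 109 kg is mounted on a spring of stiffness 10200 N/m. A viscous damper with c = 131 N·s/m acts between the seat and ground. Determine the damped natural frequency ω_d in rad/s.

ω_n = √(k/m) = √(10200/109) = 9.674 rad/s.
Critical damping c_c = 2√(k·m) = 2√(10200 × 109) = 2109 N·s/m, so ζ = c/c_c = 131/2109 = 0.06212.
ω_d = ω_n√(1 − ζ²) = 9.674 × √(1 − 0.00386) = 9.655 rad/s.

9.65 rad/s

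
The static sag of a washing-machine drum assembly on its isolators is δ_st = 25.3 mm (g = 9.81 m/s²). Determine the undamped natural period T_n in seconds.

0.319 s

ω_n = √(g/δ_st) = √(9.81/0.0253) = √387.7 = 19.69 rad/s.
T_n = 2π/ω_n = 6.283/19.69 = 0.3191 s.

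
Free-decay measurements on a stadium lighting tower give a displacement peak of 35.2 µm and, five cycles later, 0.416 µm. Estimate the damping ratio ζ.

Logarithmic decrement δ = (1/n)·ln(x₀/x_n) = (1/5)·ln(35.2/0.416) = (1/5)·ln(84.62) = 0.8876.
ζ = δ/√(4π² + δ²) = 0.8876/√(39.48 + 0.788) = 0.8876/6.346 = 0.1399.

0.140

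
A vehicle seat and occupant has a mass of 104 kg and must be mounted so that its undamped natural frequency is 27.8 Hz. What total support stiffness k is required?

ω_n = 2πf_n = 2π × 27.8 = 174.7 rad/s.
k = m·ω_n² = 104 × 174.7² = 104 × 30510 = 3173000 N/m.

3170000 N/m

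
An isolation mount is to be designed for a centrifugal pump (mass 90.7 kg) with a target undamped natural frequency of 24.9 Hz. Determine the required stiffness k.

2220000 N/m

ω_n = 2πf_n = 2π × 24.9 = 156.5 rad/s.
k = m·ω_n² = 90.7 × 156.5² = 90.7 × 24480 = 2220000 N/m.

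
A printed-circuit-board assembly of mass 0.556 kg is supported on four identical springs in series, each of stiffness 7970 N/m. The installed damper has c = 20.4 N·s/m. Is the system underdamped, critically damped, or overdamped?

underdamped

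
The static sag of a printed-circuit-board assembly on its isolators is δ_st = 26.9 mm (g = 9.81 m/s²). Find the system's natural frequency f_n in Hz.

3.04 Hz

ω_n = √(g/δ_st) = √(9.81/0.0269) = √364.7 = 19.10 rad/s.
f_n = ω_n/(2π) = 19.10/6.283 = 3.039 Hz.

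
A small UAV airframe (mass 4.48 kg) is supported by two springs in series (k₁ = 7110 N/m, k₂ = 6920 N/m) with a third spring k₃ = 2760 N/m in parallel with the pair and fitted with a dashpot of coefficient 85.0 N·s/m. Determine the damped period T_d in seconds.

0.174 s

Series pair: k_s = k₁k₂/(k₁+k₂) = (7110)(6920)/(7110 + 6920) = 3507 N/m. In parallel with k₃: k_eq = 3507 + 2760 = 6267 N/m.
ω_n = √(k_eq/m) = √(6267/4.48) = 37.40 rad/s.
Critical damping c_c = 2√(k_eq·m) = 2√(6267 × 4.48) = 335.1 N·s/m, so ζ = c/c_c = 85.0/335.1 = 0.2536.
ω_d = ω_n√(1 − ζ²) = 37.40 × √(1 − 0.0643) = 36.18 rad/s.
T_d = 2π/ω_d = 0.1737 s.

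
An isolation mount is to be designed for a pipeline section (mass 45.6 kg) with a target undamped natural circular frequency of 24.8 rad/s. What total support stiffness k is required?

28000 N/m

k = m·ω_n² = 45.6 × 24.80² = 45.6 × 615.0 = 28050 N/m.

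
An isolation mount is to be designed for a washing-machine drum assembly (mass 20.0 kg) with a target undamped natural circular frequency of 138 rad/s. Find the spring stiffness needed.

k = m·ω_n² = 20.0 × 138.0² = 20.0 × 19040 = 380900 N/m.

381000 N/m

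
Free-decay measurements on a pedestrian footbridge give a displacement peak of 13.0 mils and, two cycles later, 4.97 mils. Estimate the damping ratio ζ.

0.0763

Logarithmic decrement δ = (1/n)·ln(x₀/x_n) = (1/2)·ln(13.0/4.97) = (1/2)·ln(2.616) = 0.4808.
ζ = δ/√(4π² + δ²) = 0.4808/√(39.48 + 0.231) = 0.4808/6.302 = 0.07629.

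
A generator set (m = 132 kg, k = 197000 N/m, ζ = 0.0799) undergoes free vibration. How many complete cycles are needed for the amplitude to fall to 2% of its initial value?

Logarithmic decrement δ = 2πζ/√(1 − ζ²) = 2π × 0.07990/√(1 − 0.00638) = 0.5036.
x_n/x₀ = e^(−nδ) ≤ 0.02; take ln: n ≥ ln(1/0.02)/δ = 3.912/0.5036 = 7.768.
So 8 complete cycles are required.

8 cycles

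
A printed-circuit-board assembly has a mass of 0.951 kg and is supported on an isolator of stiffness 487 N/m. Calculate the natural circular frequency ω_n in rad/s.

22.6 rad/s

ω_n = √(k/m) = √(487.0/0.951) = √512.1 = 22.63 rad/s.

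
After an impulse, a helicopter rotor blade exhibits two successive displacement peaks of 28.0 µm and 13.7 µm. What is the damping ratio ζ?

0.113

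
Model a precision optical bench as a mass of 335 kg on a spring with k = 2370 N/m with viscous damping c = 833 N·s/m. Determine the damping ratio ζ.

0.467

ω_n = √(k/m) = √(2370/335) = 2.660 rad/s.
Critical damping c_c = 2√(k·m) = 2√(2370 × 335) = 1782 N·s/m, so ζ = c/c_c = 833/1782 = 0.4674.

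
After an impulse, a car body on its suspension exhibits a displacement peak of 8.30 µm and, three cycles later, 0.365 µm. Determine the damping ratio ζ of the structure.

Logarithmic decrement δ = (1/n)·ln(x₀/x_n) = (1/3)·ln(8.30/0.365) = (1/3)·ln(22.74) = 1.041.
ζ = δ/√(4π² + δ²) = 1.041/√(39.48 + 1.08) = 1.041/6.369 = 0.1635.

0.164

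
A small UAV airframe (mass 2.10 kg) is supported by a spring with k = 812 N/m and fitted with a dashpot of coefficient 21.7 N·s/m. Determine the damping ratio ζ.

0.263

ω_n = √(k/m) = √(812.0/2.10) = 19.66 rad/s.
Critical damping c_c = 2√(k·m) = 2√(812.0 × 2.10) = 82.59 N·s/m, so ζ = c/c_c = 21.7/82.59 = 0.2627.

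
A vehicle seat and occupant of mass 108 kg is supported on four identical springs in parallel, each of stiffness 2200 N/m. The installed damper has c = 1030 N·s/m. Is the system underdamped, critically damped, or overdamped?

underdamped

Parallel springs add: k_eq = 4 × 2200 = 8800 N/m.
c_c = 2√(k_eq·m) = 1950 N·s/m; ζ = c/c_c = 1030/1950 = 0.528.
Since ζ < 1 the system is underdamped.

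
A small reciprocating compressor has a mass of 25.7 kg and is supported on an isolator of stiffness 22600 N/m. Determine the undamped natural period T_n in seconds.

ω_n = √(k/m) = √(22600/25.7) = √879.4 = 29.65 rad/s.
T_n = 2π/ω_n = 6.283/29.65 = 0.2119 s.

0.212 s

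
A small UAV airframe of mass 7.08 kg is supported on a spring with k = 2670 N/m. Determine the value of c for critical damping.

c_c = 2√(k·m) = 2√(2670 × 7.08) = 2 × 137.5 = 275.0 N·s/m.

275 N·s/m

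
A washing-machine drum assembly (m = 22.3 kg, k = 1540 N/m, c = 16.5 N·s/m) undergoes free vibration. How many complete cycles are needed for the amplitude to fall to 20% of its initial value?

6 cycles

ζ = c/(2√(km)) = 16.5/(2√(1540 × 22.3)) = 16.5/370.6 = 0.04452.
Logarithmic decrement δ = 2πζ/√(1 − ζ²) = 2π × 0.04452/√(1 − 0.00198) = 0.2800.
x_n/x₀ = e^(−nδ) ≤ 0.2; take ln: n ≥ ln(1/0.2)/δ = 1.609/0.2800 = 5.748.
So 6 complete cycles are required.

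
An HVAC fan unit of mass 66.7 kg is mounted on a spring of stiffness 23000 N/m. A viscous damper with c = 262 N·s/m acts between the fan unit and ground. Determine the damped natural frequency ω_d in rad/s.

18.5 rad/s

ω_n = √(k/m) = √(23000/66.7) = 18.57 rad/s.
Critical damping c_c = 2√(k·m) = 2√(23000 × 66.7) = 2477 N·s/m, so ζ = c/c_c = 262/2477 = 0.1058.
ω_d = ω_n√(1 − ζ²) = 18.57 × √(1 − 0.0112) = 18.47 rad/s.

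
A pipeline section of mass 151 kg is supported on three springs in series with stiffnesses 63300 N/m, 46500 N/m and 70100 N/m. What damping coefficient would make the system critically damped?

Series springs: 1/k_eq = 1/63300 + 1/46500 + 1/70100 = 5.157×10^-5, so k_eq = 19390 N/m.
c_c = 2√(k_eq·m) = 2√(19390 × 151) = 2 × 1711 = 3422 N·s/m.

3420 N·s/m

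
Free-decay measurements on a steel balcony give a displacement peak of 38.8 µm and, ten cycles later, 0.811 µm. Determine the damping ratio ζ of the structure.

0.0614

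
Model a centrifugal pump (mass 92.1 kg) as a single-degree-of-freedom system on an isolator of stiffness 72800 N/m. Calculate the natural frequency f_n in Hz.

ω_n = √(k/m) = √(72800/92.1) = √790.4 = 28.11 rad/s.
f_n = ω_n/(2π) = 28.11/6.283 = 4.475 Hz.

4.47 Hz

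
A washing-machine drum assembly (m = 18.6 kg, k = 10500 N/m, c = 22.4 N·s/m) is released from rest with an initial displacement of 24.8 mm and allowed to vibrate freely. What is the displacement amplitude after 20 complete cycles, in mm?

ζ = c/(2√(km)) = 22.4/(2√(10500 × 18.6)) = 22.4/883.9 = 0.02534.
Logarithmic decrement δ = 2πζ/√(1 − ζ²) = 2π × 0.02534/√(1 − 0.000642) = 0.1593.
After n cycles, x_n/x₀ = e^(−nδ), so x_20 = 24.8 × e^(−20 × 0.1593) = 24.8 × 0.04135 = 1.025 mm.

1.03 mm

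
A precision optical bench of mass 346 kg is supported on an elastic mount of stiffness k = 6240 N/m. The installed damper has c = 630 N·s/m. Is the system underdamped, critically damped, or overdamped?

c_c = 2√(k·m) = 2939 N·s/m; ζ = c/c_c = 630/2939 = 0.214.
Since ζ < 1 the system is underdamped.

underdamped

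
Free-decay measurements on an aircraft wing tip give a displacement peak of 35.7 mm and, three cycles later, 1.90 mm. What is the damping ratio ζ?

0.154

Logarithmic decrement δ = (1/n)·ln(x₀/x_n) = (1/3)·ln(35.7/1.90) = (1/3)·ln(18.79) = 0.9778.
ζ = δ/√(4π² + δ²) = 0.9778/√(39.48 + 0.956) = 0.9778/6.359 = 0.1538.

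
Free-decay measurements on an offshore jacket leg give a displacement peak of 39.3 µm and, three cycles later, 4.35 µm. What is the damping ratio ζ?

Logarithmic decrement δ = (1/n)·ln(x₀/x_n) = (1/3)·ln(39.3/4.35) = (1/3)·ln(9.034) = 0.7337.
ζ = δ/√(4π² + δ²) = 0.7337/√(39.48 + 0.538) = 0.7337/6.326 = 0.1160.

0.116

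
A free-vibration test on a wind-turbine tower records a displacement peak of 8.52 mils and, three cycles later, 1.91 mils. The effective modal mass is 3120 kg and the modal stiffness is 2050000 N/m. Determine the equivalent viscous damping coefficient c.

12600 N·s/m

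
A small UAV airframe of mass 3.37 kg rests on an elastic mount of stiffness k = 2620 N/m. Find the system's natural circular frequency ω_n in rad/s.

ω_n = √(k/m) = √(2620/3.37) = √777.4 = 27.88 rad/s.

27.9 rad/s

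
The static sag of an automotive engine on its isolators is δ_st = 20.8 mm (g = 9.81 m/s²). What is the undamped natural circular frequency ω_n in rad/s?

21.7 rad/s

ω_n = √(g/δ_st) = √(9.81/0.0208) = √471.6 = 21.72 rad/s.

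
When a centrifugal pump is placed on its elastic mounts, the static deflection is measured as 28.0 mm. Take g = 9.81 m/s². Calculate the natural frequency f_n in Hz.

2.98 Hz

ω_n = √(g/δ_st) = √(9.81/0.0280) = √350.4 = 18.72 rad/s.
f_n = ω_n/(2π) = 18.72/6.283 = 2.979 Hz.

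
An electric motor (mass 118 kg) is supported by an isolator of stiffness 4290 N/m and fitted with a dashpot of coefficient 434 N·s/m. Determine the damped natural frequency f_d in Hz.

ω_n = √(k/m) = √(4290/118) = 6.030 rad/s.
Critical damping c_c = 2√(k·m) = 2√(4290 × 118) = 1423 N·s/m, so ζ = c/c_c = 434/1423 = 0.3050.
ω_d = ω_n√(1 − ζ²) = 6.030 × √(1 − 0.0930) = 5.742 rad/s.
f_d = ω_d/(2π) = 0.9139 Hz.

0.914 Hz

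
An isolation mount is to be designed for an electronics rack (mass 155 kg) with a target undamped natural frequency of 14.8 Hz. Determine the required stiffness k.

ω_n = 2πf_n = 2π × 14.8 = 92.99 rad/s.
k = m·ω_n² = 155 × 92.99² = 155 × 8647 = 1340000 N/m.

1340000 N/m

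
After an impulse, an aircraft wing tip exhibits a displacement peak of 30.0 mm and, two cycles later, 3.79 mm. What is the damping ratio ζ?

0.162

Logarithmic decrement δ = (1/n)·ln(x₀/x_n) = (1/2)·ln(30.0/3.79) = (1/2)·ln(7.916) = 1.034.
ζ = δ/√(4π² + δ²) = 1.034/√(39.48 + 1.07) = 1.034/6.368 = 0.1624.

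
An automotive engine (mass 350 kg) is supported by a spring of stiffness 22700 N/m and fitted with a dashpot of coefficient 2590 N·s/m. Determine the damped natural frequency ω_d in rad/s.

ω_n = √(k/m) = √(22700/350) = 8.053 rad/s.
Critical damping c_c = 2√(k·m) = 2√(22700 × 350) = 5637 N·s/m, so ζ = c/c_c = 2590/5637 = 0.4594.
ω_d = ω_n√(1 − ζ²) = 8.053 × √(1 − 0.211) = 7.153 rad/s.

7.15 rad/s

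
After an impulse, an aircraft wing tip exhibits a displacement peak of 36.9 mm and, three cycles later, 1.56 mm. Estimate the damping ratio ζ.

Logarithmic decrement δ = (1/n)·ln(x₀/x_n) = (1/3)·ln(36.9/1.56) = (1/3)·ln(23.65) = 1.055.
ζ = δ/√(4π² + δ²) = 1.055/√(39.48 + 1.11) = 1.055/6.371 = 0.1655.

0.166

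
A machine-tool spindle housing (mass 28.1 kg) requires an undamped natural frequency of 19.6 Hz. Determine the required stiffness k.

ω_n = 2πf_n = 2π × 19.6 = 123.2 rad/s.
k = m·ω_n² = 28.1 × 123.2² = 28.1 × 15170 = 426200 N/m.

426000 N/m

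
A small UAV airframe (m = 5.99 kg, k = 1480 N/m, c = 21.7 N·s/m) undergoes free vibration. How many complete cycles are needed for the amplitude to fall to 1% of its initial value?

ζ = c/(2√(km)) = 21.7/(2√(1480 × 5.99)) = 21.7/188.3 = 0.1152.
Logarithmic decrement δ = 2πζ/√(1 − ζ²) = 2π × 0.1152/√(1 − 0.0133) = 0.7289.
x_n/x₀ = e^(−nδ) ≤ 0.01; take ln: n ≥ ln(1/0.01)/δ = 4.605/0.7289 = 6.318.
So 7 complete cycles are required.

7 cycles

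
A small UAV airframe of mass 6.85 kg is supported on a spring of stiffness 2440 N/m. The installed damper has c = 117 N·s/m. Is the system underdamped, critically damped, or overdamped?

underdamped

c_c = 2√(k·m) = 258.6 N·s/m; ζ = c/c_c = 117/258.6 = 0.452.
Since ζ < 1 the system is underdamped.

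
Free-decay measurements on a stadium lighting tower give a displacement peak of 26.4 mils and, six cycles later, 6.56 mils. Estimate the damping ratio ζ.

0.0369

Logarithmic decrement δ = (1/n)·ln(x₀/x_n) = (1/6)·ln(26.4/6.56) = (1/6)·ln(4.024) = 0.2321.
ζ = δ/√(4π² + δ²) = 0.2321/√(39.48 + 0.0539) = 0.2321/6.287 = 0.03691.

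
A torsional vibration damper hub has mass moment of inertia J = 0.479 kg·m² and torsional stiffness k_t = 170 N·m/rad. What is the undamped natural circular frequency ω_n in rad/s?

18.8 rad/s

ω_n = √(k_t/J) = √(170/0.479) = √354.9 = 18.84 rad/s.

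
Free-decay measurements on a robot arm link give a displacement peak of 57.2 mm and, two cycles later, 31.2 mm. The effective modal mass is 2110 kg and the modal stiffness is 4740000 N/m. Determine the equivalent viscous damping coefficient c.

Logarithmic decrement δ = (1/n)·ln(x₀/x_n) = (1/2)·ln(57.2/31.2) = (1/2)·ln(1.833) = 0.3031.
ζ = δ/√(4π² + δ²) = 0.3031/√(39.48 + 0.0919) = 0.3031/6.290 = 0.04818.
c = ζ · 2√(km) = 0.04818 × 2√(4740000 × 2110) = 0.04818 × 200000 = 9636 N·s/m.

9640 N·s/m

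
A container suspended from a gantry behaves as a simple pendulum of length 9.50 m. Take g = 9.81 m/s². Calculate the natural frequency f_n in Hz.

For a simple pendulum ω_n = √(g/L) = √(9.81/9.50) = √1.033 = 1.016 rad/s.
f_n = ω_n/(2π) = 1.016/6.283 = 0.1617 Hz.

0.162 Hz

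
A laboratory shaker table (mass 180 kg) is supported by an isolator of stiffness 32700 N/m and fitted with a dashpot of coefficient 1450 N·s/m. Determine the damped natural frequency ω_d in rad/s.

12.9 rad/s

ω_n = √(k/m) = √(32700/180) = 13.48 rad/s.
Critical damping c_c = 2√(k·m) = 2√(32700 × 180) = 4852 N·s/m, so ζ = c/c_c = 1450/4852 = 0.2988.
ω_d = ω_n√(1 − ζ²) = 13.48 × √(1 − 0.0893) = 12.86 rad/s.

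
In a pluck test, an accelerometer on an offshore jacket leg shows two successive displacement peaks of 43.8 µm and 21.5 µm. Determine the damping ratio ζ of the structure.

0.113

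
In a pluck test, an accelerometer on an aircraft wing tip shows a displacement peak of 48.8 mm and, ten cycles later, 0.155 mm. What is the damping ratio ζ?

Logarithmic decrement δ = (1/n)·ln(x₀/x_n) = (1/10)·ln(48.8/0.155) = (1/10)·ln(314.8) = 0.5752.
ζ = δ/√(4π² + δ²) = 0.5752/√(39.48 + 0.331) = 0.5752/6.309 = 0.09117.

0.0912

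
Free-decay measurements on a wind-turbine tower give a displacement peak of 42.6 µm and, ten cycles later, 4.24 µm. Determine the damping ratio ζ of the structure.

0.0367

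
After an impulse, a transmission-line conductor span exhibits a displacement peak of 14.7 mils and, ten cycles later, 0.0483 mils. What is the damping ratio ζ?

Logarithmic decrement δ = (1/n)·ln(x₀/x_n) = (1/10)·ln(14.7/0.0483) = (1/10)·ln(304.3) = 0.5718.
ζ = δ/√(4π² + δ²) = 0.5718/√(39.48 + 0.327) = 0.5718/6.309 = 0.09063.

0.0906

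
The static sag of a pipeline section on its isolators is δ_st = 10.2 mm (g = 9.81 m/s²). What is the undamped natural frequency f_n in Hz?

ω_n = √(g/δ_st) = √(9.81/0.0102) = √961.8 = 31.01 rad/s.
f_n = ω_n/(2π) = 31.01/6.283 = 4.936 Hz.

4.94 Hz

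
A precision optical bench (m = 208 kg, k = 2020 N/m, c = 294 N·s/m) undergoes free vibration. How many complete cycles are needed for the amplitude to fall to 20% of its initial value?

ζ = c/(2√(km)) = 294/(2√(2020 × 208)) = 294/1296 = 0.2268.
Logarithmic decrement δ = 2πζ/√(1 − ζ²) = 2π × 0.2268/√(1 − 0.0514) = 1.463.
x_n/x₀ = e^(−nδ) ≤ 0.2; take ln: n ≥ ln(1/0.2)/δ = 1.609/1.463 = 1.100.
So 2 complete cycles are required.

2 cycles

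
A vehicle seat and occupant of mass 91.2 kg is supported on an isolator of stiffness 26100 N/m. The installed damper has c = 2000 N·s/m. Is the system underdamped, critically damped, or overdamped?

underdamped

c_c = 2√(k·m) = 3086 N·s/m; ζ = c/c_c = 2000/3086 = 0.648.
Since ζ < 1 the system is underdamped.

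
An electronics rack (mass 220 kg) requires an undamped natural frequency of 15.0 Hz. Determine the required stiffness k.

ω_n = 2πf_n = 2π × 15.0 = 94.25 rad/s.
k = m·ω_n² = 220 × 94.25² = 220 × 8883 = 1954000 N/m.

1950000 N/m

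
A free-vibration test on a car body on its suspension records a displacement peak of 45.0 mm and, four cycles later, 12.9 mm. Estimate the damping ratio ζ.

0.0497

Logarithmic decrement δ = (1/n)·ln(x₀/x_n) = (1/4)·ln(45.0/12.9) = (1/4)·ln(3.488) = 0.3124.
ζ = δ/√(4π² + δ²) = 0.3124/√(39.48 + 0.0976) = 0.3124/6.291 = 0.04965.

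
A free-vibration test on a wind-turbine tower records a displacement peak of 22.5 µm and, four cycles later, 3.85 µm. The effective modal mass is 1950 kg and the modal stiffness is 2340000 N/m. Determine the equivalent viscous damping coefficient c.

Logarithmic decrement δ = (1/n)·ln(x₀/x_n) = (1/4)·ln(22.5/3.85) = (1/4)·ln(5.844) = 0.4414.
ζ = δ/√(4π² + δ²) = 0.4414/√(39.48 + 0.195) = 0.4414/6.299 = 0.07007.
c = ζ · 2√(km) = 0.07007 × 2√(2340000 × 1950) = 0.07007 × 135100 = 9467 N·s/m.

9470 N·s/m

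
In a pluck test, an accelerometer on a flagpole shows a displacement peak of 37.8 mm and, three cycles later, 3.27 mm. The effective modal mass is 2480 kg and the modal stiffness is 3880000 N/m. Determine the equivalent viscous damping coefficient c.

25300 N·s/m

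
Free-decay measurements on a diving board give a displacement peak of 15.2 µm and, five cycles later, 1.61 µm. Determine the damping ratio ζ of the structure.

0.0713

Logarithmic decrement δ = (1/n)·ln(x₀/x_n) = (1/5)·ln(15.2/1.61) = (1/5)·ln(9.441) = 0.4490.
ζ = δ/√(4π² + δ²) = 0.4490/√(39.48 + 0.202) = 0.4490/6.299 = 0.07128.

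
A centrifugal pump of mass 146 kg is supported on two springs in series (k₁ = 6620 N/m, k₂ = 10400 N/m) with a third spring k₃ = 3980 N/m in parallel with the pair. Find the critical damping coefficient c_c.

2160 N·s/m

Series pair: k_s = k₁k₂/(k₁+k₂) = (6620)(10400)/(6620 + 10400) = 4045 N/m. In parallel with k₃: k_eq = 4045 + 3980 = 8025 N/m.
c_c = 2√(k_eq·m) = 2√(8025 × 146) = 2 × 1082 = 2165 N·s/m.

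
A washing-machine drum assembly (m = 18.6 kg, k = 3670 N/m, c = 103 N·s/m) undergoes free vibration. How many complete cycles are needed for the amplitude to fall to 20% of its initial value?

ζ = c/(2√(km)) = 103/(2√(3670 × 18.6)) = 103/522.5 = 0.1971.
Logarithmic decrement δ = 2πζ/√(1 − ζ²) = 2π × 0.1971/√(1 − 0.0389) = 1.263.
x_n/x₀ = e^(−nδ) ≤ 0.2; take ln: n ≥ ln(1/0.2)/δ = 1.609/1.263 = 1.274.
So 2 complete cycles are required.

2 cycles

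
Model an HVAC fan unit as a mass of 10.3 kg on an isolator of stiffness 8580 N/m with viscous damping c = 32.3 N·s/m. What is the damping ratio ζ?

0.0543

ω_n = √(k/m) = √(8580/10.3) = 28.86 rad/s.
Critical damping c_c = 2√(k·m) = 2√(8580 × 10.3) = 594.6 N·s/m, so ζ = c/c_c = 32.3/594.6 = 0.05433.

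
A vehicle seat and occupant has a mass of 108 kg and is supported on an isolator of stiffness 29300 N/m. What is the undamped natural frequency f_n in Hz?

ω_n = √(k/m) = √(29300/108) = √271.3 = 16.47 rad/s.
f_n = ω_n/(2π) = 16.47/6.283 = 2.621 Hz.

2.62 Hz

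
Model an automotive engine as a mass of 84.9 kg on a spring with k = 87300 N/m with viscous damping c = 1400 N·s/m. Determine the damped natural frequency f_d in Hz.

ω_n = √(k/m) = √(87300/84.9) = 32.07 rad/s.
Critical damping c_c = 2√(k·m) = 2√(87300 × 84.9) = 5445 N·s/m, so ζ = c/c_c = 1400/5445 = 0.2571.
ω_d = ω_n√(1 − ζ²) = 32.07 × √(1 − 0.0661) = 30.99 rad/s.
f_d = ω_d/(2π) = 4.932 Hz.

4.93 Hz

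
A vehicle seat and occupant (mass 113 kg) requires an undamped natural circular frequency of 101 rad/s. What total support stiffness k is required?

1150000 N/m

k = m·ω_n² = 113 × 101.0² = 113 × 10200 = 1153000 N/m.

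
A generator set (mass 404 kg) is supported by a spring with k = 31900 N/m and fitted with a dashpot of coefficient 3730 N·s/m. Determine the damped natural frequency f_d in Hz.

ω_n = √(k/m) = √(31900/404) = 8.886 rad/s.
Critical damping c_c = 2√(k·m) = 2√(31900 × 404) = 7180 N·s/m, so ζ = c/c_c = 3730/7180 = 0.5195.
ω_d = ω_n√(1 − ζ²) = 8.886 × √(1 − 0.270) = 7.593 rad/s.
f_d = ω_d/(2π) = 1.208 Hz.

1.21 Hz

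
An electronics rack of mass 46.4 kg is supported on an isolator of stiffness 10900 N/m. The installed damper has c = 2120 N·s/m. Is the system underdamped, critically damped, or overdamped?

overdamped

c_c = 2√(k·m) = 1422 N·s/m; ζ = c/c_c = 2120/1422 = 1.49.
Since ζ > 1 the system is overdamped.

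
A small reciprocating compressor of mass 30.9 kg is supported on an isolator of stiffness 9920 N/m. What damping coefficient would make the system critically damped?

c_c = 2√(k·m) = 2√(9920 × 30.9) = 2 × 553.6 = 1107 N·s/m.

1110 N·s/m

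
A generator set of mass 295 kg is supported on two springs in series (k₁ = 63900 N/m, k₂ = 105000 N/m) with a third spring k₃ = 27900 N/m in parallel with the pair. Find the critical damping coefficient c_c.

8930 N·s/m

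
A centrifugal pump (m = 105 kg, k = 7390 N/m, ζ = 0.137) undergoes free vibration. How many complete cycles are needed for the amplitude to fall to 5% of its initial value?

4 cycles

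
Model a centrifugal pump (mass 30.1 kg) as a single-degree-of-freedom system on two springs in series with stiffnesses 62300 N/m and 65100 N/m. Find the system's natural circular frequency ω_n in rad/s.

Series springs: 1/k_eq = 1/62300 + 1/65100 = 3.141×10^-5, so k_eq = 31830 N/m.
ω_n = √(k_eq/m) = √(31830/30.1) = √1058 = 32.52 rad/s.

32.5 rad/s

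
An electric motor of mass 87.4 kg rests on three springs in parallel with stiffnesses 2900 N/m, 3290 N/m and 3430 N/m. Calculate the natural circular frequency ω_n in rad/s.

10.5 rad/s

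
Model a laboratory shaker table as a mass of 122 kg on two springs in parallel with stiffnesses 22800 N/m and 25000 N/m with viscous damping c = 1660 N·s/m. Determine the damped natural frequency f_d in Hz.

Parallel springs add: k_eq = 22800 + 25000 = 47800 N/m.
ω_n = √(k_eq/m) = √(47800/122) = 19.79 rad/s.
Critical damping c_c = 2√(k_eq·m) = 2√(47800 × 122) = 4830 N·s/m, so ζ = c/c_c = 1660/4830 = 0.3437.
ω_d = ω_n√(1 − ζ²) = 19.79 × √(1 − 0.118) = 18.59 rad/s.
f_d = ω_d/(2π) = 2.958 Hz.

2.96 Hz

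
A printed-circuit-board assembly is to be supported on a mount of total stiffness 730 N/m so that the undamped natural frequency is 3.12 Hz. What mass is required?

ω_n = 2πf_n = 2π × 3.12 = 19.60 rad/s.
m = k/ω_n² = 730/19.60² = 730/384.3 = 1.900 kg.

1.90 kg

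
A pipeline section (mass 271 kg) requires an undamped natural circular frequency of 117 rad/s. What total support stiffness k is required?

3710000 N/m

k = m·ω_n² = 271 × 117.0² = 271 × 13690 = 3710000 N/m.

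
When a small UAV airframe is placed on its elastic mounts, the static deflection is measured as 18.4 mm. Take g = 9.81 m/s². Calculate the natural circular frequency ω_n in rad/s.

23.1 rad/s

ω_n = √(g/δ_st) = √(9.81/0.0184) = √533.2 = 23.09 rad/s.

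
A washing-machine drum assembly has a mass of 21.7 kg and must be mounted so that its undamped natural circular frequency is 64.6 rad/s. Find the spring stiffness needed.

90600 N/m

k = m·ω_n² = 21.7 × 64.60² = 21.7 × 4173 = 90560 N/m.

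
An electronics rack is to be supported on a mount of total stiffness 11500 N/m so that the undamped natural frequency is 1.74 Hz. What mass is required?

96.2 kg

ω_n = 2πf_n = 2π × 1.74 = 10.93 rad/s.
m = k/ω_n² = 11500/10.93² = 11500/119.5 = 96.21 kg.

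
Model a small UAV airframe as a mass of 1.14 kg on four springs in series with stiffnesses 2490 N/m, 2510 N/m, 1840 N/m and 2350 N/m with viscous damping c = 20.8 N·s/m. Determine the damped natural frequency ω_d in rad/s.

Series springs: 1/k_eq = 1/2490 + 1/2510 + 1/1840 + 1/2350 = 0.001769, so k_eq = 565.3 N/m.
ω_n = √(k_eq/m) = √(565.3/1.14) = 22.27 rad/s.
Critical damping c_c = 2√(k_eq·m) = 2√(565.3 × 1.14) = 50.77 N·s/m, so ζ = c/c_c = 20.8/50.77 = 0.4097.
ω_d = ω_n√(1 − ζ²) = 22.27 × √(1 − 0.168) = 20.31 rad/s.

20.3 rad/s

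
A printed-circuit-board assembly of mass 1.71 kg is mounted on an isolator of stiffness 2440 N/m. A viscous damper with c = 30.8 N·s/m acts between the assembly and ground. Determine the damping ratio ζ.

ω_n = √(k/m) = √(2440/1.71) = 37.77 rad/s.
Critical damping c_c = 2√(k·m) = 2√(2440 × 1.71) = 129.2 N·s/m, so ζ = c/c_c = 30.8/129.2 = 0.2384.

0.238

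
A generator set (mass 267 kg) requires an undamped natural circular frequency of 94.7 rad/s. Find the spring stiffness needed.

2390000 N/m

k = m·ω_n² = 267 × 94.70² = 267 × 8968 = 2394000 N/m.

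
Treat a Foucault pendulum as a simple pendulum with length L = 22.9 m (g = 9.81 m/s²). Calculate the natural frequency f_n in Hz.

0.104 Hz

For a simple pendulum ω_n = √(g/L) = √(9.81/22.9) = √0.4284 = 0.6545 rad/s.
f_n = ω_n/(2π) = 0.6545/6.283 = 0.1042 Hz.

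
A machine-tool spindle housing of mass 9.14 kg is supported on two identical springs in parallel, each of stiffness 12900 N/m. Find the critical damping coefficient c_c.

Parallel springs add: k_eq = 2 × 12900 = 25800 N/m.
c_c = 2√(k_eq·m) = 2√(25800 × 9.14) = 2 × 485.6 = 971.2 N·s/m.

971 N·s/m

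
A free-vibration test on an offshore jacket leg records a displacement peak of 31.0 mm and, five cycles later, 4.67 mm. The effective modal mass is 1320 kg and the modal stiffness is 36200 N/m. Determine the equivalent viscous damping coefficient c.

Logarithmic decrement δ = (1/n)·ln(x₀/x_n) = (1/5)·ln(31.0/4.67) = (1/5)·ln(6.638) = 0.3786.
ζ = δ/√(4π² + δ²) = 0.3786/√(39.48 + 0.143) = 0.3786/6.295 = 0.06014.
c = ζ · 2√(km) = 0.06014 × 2√(36200 × 1320) = 0.06014 × 13830 = 831.5 N·s/m.

831 N·s/m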